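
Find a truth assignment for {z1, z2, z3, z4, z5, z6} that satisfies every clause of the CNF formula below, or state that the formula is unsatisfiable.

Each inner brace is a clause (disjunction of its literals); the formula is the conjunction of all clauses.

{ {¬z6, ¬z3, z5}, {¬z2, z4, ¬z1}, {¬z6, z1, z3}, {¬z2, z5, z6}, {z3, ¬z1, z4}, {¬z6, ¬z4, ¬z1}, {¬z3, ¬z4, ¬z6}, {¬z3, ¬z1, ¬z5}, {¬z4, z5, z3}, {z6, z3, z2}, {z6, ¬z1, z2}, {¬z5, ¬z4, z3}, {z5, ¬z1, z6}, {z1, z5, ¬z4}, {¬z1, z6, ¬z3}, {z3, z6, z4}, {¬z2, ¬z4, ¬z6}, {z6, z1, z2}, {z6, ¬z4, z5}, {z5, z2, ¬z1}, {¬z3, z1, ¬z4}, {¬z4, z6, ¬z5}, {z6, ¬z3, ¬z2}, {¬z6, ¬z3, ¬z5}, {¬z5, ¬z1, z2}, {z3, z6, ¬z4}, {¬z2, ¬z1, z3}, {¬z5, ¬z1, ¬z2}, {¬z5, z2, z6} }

Suppose z6 = False.
Suppose z2 = False.
The clause (z3) is unit, so z3 = True.
The clause (¬z1) is unit, so z1 = False.
That conflicts with the unit clause (z1).
So z2 must be the other value — set z2 = True.
The clause (z5) is unit, so z5 = True.
The clause (¬z4) is unit, so z4 = False.
The clause (¬z1) is unit, so z1 = False.
The clause (z3) is unit, so z3 = True.
That conflicts with the unit clause (¬z3).
Either choice for z2 ends in contradiction.
So z6 must be the other value — set z6 = True.
Suppose z3 = False.
The clause (z1) is unit, so z1 = True.
The clause (z4) is unit, so z4 = True.
That conflicts with the unit clause (¬z4).
So z3 must be the other value — set z3 = True.
The clause (z5) is unit, so z5 = True.
That conflicts with the unit clause (¬z5).
Either choice for z3 ends in contradiction.
Either choice for z6 ends in contradiction.

UNSATISFIABLE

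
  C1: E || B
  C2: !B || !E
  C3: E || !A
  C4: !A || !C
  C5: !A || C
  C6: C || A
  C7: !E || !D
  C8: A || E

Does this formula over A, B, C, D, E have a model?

Suppose E = true.
(!B) alone gives B = false.
(!D) alone gives D = false.
Suppose A = false.
(C) alone gives C = true.
Every clause now holds.
A satisfying assignment: A: false, B: false, C: true, D: false, E: true.

Yes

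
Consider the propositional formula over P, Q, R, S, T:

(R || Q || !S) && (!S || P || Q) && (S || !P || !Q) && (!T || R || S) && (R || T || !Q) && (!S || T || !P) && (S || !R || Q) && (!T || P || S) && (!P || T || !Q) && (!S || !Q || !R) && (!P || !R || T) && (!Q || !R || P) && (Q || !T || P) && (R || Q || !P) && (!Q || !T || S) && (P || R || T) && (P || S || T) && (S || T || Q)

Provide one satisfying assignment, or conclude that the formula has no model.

Try R = false.
Try Q = true.
The clause (T) is unit, so T = true.
The clause (S) is unit, so S = true.
Every clause is now satisfied; P is unconstrained.

P: false, Q: true, R: false, S: true, T: true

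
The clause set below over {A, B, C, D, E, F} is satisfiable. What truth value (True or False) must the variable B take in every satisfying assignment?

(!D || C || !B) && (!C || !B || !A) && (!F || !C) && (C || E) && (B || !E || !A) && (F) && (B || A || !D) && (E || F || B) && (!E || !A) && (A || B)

True

Suppose B = false.
Unit clause (F) forces F = true.
Unit clause (!C) forces C = false.
Unit clause (E) forces E = true.
Unit clause (!A) forces A = false.
That conflicts with the unit clause (A).
So every satisfying assignment has B = True.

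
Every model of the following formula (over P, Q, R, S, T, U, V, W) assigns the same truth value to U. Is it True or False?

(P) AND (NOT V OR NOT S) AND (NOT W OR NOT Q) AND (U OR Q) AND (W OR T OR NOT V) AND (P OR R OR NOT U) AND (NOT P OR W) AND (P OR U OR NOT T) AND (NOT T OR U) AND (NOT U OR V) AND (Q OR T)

Suppose U = false.
Unit clause (P) forces P = true.
Unit clause (Q) forces Q = true.
Unit clause (NOT W) forces W = false.
But (W) is also a unit clause — contradiction.
So every satisfying assignment has U = True.

True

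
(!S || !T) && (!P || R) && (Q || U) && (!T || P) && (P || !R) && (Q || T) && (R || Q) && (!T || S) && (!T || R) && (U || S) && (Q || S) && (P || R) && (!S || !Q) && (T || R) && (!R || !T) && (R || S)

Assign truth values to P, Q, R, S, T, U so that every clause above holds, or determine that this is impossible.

P: true; Q: true; R: true; S: false; T: false; U: true

Case S = false:
Unit clause (!T) forces T = false.
Unit clause (Q) forces Q = true.
Unit clause (U) forces U = true.
Unit clause (R) forces R = true.
Unit clause (P) forces P = true.
Every clause now holds.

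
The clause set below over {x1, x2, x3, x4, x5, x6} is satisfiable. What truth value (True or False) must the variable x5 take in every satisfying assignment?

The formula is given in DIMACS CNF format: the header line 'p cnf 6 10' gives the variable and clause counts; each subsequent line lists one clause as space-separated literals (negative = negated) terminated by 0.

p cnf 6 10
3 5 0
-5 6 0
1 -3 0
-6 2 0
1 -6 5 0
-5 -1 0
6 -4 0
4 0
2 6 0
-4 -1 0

Suppose x5 = False.
Unit clause (x3) forces x3 = True.
Unit clause (x1) forces x1 = True.
Unit clause (x4) forces x4 = True.
But (¬x4) is also a unit clause — contradiction.
So every satisfying assignment has x5 = True.

True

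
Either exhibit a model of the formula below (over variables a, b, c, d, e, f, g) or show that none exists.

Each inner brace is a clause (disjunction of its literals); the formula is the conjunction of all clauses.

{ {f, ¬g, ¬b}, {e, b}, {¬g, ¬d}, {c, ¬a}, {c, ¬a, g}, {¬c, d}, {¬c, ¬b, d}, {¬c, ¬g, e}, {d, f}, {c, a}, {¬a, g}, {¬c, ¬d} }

Branch on e: set e = True.
Branch on g: set g = False.
(¬a) alone gives a = False.
(c) alone gives c = True.
(d) alone gives d = True.
But (¬d) is also a unit clause — contradiction.
So g must be the other value — set g = True.
(¬d) alone gives d = False.
(¬c) alone gives c = False.
(¬a) alone gives a = False.
But (a) is also a unit clause — contradiction.
Both values of g lead to a conflict.
So e must be the other value — set e = False.
(b) alone gives b = True.
Branch on f: set f = True.
Branch on g: set g = False.
(¬a) alone gives a = False.
(c) alone gives c = True.
(d) alone gives d = True.
But (¬d) is also a unit clause — contradiction.
So g must be the other value — set g = True.
(¬d) alone gives d = False.
(¬c) alone gives c = False.
(¬a) alone gives a = False.
But (a) is also a unit clause — contradiction.
Both values of g lead to a conflict.
So f must be the other value — set f = False.
(¬g) alone gives g = False.
(d) alone gives d = True.
(¬a) alone gives a = False.
(c) alone gives c = True.
But (¬c) is also a unit clause — contradiction.
Both values of f lead to a conflict.
Both values of e lead to a conflict.

UNSATISFIABLE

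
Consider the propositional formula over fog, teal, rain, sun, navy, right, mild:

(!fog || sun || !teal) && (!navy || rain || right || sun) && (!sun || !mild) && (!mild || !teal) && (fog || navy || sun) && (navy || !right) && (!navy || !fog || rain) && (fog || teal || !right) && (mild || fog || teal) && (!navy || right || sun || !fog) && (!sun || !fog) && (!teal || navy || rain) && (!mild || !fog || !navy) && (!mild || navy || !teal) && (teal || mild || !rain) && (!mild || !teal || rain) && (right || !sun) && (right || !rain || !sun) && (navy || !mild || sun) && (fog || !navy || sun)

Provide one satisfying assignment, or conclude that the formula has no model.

fog: true, teal: false, rain: false, sun: false, navy: false, right: false, mild: false

Suppose sun = false.
Suppose fog = true.
(!teal) alone gives teal = false.
Suppose navy = false.
(!right) alone gives right = false.
(!mild) alone gives mild = false.
(!rain) alone gives rain = false.
This assignment satisfies each clause.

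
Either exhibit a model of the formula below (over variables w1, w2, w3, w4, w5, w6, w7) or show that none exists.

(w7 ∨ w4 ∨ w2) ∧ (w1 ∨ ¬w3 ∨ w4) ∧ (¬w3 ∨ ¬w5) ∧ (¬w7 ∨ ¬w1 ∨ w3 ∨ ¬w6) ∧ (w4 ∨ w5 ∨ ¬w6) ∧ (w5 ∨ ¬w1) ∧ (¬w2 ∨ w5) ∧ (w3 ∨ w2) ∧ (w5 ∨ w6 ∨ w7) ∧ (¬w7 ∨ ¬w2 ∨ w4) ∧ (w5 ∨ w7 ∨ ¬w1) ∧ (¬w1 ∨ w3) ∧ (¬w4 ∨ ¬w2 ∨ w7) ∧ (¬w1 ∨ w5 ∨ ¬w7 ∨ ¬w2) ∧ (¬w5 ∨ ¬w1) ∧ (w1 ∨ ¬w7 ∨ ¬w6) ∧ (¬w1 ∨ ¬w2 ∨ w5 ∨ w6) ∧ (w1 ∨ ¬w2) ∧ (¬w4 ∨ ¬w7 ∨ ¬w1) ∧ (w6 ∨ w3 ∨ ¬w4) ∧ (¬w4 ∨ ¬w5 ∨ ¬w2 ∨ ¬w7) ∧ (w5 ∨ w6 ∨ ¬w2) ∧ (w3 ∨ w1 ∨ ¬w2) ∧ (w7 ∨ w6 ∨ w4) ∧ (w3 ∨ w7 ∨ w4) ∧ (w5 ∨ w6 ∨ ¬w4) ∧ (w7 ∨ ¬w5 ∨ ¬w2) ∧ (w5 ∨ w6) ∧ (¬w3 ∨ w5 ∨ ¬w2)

w1 ↦ False, w2 ↦ False, w3 ↦ True, w4 ↦ True, w5 ↦ False, w6 ↦ True, w7 ↦ False

Case w3 = True:
The clause (¬w5) is unit, so w5 = False.
The clause (¬w1) is unit, so w1 = False.
The clause (w4) is unit, so w4 = True.
The clause (¬w2) is unit, so w2 = False.
The clause (w6) is unit, so w6 = True.
The clause (¬w7) is unit, so w7 = False.
This assignment satisfies each clause.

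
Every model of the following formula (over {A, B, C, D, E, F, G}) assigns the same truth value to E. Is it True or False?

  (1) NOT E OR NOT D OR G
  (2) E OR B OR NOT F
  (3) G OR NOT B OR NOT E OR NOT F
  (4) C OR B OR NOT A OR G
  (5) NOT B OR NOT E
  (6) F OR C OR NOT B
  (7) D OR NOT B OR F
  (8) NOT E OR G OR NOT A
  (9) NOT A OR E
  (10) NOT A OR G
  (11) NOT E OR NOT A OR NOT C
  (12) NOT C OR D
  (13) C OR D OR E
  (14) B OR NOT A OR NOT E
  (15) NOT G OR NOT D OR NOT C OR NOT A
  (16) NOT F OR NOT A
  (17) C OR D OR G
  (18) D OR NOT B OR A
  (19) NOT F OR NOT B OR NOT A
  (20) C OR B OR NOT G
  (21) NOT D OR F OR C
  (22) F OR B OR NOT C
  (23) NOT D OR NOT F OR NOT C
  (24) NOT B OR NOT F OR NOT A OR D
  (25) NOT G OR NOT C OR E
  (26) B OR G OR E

Suppose E = true.
The clause (NOT B) is unit, so B = false.
The clause (NOT A) is unit, so A = false.
Suppose D = false.
The clause (NOT C) is unit, so C = false.
The clause (G) is unit, so G = true.
Now (NOT G) is unsatisfied and unit — conflict.
So D must be the other value — set D = true.
The clause (G) is unit, so G = true.
The clause (C) is unit, so C = true.
The clause (F) is unit, so F = true.
Now (NOT F) is unsatisfied and unit — conflict.
Either choice for D ends in contradiction.
So every satisfying assignment has E = False.

False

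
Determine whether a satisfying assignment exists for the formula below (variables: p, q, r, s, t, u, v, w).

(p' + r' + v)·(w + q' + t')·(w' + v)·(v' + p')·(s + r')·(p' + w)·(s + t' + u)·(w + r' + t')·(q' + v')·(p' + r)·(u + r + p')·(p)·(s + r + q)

Unit clause (p) forces p = 1.
Unit clause (v') forces v = 0.
Unit clause (r') forces r = 0.
That conflicts with the unit clause (r).
No assignment satisfies every clause.

No, unsatisfiable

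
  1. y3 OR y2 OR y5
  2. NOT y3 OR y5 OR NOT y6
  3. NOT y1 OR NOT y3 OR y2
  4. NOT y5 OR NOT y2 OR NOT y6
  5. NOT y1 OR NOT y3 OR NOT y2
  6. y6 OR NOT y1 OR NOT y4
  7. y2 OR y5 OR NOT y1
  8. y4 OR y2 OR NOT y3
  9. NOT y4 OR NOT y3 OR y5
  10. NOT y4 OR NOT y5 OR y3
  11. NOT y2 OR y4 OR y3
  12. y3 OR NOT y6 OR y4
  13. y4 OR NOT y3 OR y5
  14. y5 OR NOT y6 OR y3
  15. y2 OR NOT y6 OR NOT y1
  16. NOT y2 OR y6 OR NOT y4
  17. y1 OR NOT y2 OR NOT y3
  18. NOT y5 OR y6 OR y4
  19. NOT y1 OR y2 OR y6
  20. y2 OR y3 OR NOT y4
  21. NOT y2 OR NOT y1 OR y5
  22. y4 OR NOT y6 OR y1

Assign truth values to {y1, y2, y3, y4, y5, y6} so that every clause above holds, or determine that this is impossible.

Case y3 = true:
Case y5 = true:
Case y1 = false:
(NOT y2) alone gives y2 = false.
(y4) alone gives y4 = true.
No clause remains; y6 is free.

y1=false, y2=false, y3=true, y4=true, y5=true, y6=true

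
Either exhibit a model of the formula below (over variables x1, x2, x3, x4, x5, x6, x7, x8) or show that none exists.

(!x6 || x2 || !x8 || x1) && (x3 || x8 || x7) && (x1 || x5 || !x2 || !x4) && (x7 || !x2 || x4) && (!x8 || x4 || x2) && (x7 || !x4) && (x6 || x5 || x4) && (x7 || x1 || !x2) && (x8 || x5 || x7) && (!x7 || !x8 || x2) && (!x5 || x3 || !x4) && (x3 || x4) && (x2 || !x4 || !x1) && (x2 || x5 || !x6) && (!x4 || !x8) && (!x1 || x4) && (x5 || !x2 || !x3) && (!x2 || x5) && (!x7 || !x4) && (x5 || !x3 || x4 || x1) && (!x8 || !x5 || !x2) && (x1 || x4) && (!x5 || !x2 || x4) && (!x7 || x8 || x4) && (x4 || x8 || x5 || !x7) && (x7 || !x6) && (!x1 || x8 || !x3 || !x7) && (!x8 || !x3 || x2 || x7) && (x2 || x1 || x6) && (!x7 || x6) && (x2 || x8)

Branch on x7: set x7 = true.
The clause (!x4) is unit, so x4 = false.
The clause (x3) is unit, so x3 = true.
The clause (!x1) is unit, so x1 = false.
That conflicts with the unit clause (x1).
So x7 must be the other value — set x7 = false.
The clause (!x4) is unit, so x4 = false.
The clause (!x2) is unit, so x2 = false.
The clause (!x8) is unit, so x8 = false.
That conflicts with the unit clause (x8).
Either choice for x7 ends in contradiction.

UNSATISFIABLE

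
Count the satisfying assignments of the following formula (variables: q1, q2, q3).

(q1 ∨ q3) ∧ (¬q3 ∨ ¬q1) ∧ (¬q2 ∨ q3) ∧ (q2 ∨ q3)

2

There are 2^3 = 8 truth assignments over (q1, q2, q3).
Check each against the 4 clauses (columns in the order q1, q2, q3):
  F F F  ✗ fails (q1 ∨ q3)
  F F T  ✓ satisfies all
  F T F  ✗ fails (q1 ∨ q3)
  F T T  ✓ satisfies all
  T F F  ✗ fails (q2 ∨ q3)
  T F T  ✗ fails (¬q3 ∨ ¬q1)
  T T F  ✗ fails (¬q2 ∨ q3)
  T T T  ✗ fails (¬q3 ∨ ¬q1)
2 of the 8 rows are models.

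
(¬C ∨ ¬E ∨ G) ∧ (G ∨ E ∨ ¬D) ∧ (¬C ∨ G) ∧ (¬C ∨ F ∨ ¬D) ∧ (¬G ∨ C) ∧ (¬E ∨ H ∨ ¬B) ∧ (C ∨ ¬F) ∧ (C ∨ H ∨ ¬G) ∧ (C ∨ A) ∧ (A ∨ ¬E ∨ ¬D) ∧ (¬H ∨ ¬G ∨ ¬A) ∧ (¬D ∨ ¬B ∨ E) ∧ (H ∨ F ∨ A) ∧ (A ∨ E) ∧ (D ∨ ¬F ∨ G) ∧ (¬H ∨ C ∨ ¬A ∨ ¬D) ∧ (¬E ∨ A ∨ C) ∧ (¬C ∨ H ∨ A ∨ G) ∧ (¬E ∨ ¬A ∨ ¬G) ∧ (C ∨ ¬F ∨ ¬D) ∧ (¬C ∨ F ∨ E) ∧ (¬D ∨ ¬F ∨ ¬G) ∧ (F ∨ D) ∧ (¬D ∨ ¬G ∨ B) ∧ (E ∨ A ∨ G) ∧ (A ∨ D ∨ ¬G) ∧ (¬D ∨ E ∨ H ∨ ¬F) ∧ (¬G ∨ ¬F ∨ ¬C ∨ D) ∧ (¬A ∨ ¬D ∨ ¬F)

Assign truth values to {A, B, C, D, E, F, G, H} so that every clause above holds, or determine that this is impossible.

Suppose C = False.
From the singleton clause (¬G), G = False.
From the singleton clause (¬F), F = False.
From the singleton clause (A), A = True.
From the singleton clause (D), D = True.
From the singleton clause (E), E = True.
From the singleton clause (¬H), H = False.
From the singleton clause (¬B), B = False.
This assignment satisfies each clause.

A: True,  B: False,  C: False,  D: True,  E: True,  F: False,  G: False,  H: False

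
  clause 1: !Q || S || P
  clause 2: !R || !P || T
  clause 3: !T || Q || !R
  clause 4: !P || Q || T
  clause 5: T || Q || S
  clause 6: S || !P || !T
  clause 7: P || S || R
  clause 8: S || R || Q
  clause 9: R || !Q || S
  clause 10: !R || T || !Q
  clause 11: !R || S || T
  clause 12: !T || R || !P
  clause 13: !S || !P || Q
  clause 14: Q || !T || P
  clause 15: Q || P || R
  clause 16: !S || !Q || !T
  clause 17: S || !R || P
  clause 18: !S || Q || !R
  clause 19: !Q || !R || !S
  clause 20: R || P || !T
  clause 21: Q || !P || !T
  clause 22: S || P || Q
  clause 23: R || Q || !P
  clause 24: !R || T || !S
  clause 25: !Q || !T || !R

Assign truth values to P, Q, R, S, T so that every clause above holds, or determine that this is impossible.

P ↦ false,  Q ↦ true,  R ↦ false,  S ↦ true,  T ↦ false

Branch on Q: set Q = true.
Branch on S: set S = true.
(!T) alone gives T = false.
(!R) alone gives R = false.
No clause remains; P is free.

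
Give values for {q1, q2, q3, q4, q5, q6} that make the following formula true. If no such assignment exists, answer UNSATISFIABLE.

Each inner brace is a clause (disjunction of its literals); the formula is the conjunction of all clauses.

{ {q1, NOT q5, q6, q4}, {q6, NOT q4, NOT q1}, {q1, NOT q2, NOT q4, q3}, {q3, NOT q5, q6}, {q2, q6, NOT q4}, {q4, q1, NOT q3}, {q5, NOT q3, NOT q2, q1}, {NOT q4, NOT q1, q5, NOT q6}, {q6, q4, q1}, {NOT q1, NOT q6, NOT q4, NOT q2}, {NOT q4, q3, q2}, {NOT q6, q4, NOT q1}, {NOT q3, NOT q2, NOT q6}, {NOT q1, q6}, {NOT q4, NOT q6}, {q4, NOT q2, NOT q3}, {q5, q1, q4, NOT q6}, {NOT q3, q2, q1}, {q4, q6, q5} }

q1 ↦ false, q2 ↦ true, q3 ↦ false, q4 ↦ false, q5 ↦ true, q6 ↦ true

Suppose q1 = false.
Suppose q4 = false.
The clause (NOT q3) is unit, so q3 = false.
The clause (q6) is unit, so q6 = true.
The clause (q5) is unit, so q5 = true.
All clauses hold; q2 can take either value.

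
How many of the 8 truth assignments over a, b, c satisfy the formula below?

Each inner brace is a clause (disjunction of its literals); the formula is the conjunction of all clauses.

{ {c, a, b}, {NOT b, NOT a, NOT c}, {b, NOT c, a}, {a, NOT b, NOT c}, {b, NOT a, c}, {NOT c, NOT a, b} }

2

There are 2^3 = 8 truth assignments over (a, b, c).
Check each against the 6 clauses (columns in the order a, b, c):
  F F F  ✗ fails (c OR a OR b)
  F F T  ✗ fails (b OR NOT c OR a)
  F T F  ✓ satisfies all
  F T T  ✗ fails (a OR NOT b OR NOT c)
  T F F  ✗ fails (b OR NOT a OR c)
  T F T  ✗ fails (NOT c OR NOT a OR b)
  T T F  ✓ satisfies all
  T T T  ✗ fails (NOT b OR NOT a OR NOT c)
2 of the 8 rows are models.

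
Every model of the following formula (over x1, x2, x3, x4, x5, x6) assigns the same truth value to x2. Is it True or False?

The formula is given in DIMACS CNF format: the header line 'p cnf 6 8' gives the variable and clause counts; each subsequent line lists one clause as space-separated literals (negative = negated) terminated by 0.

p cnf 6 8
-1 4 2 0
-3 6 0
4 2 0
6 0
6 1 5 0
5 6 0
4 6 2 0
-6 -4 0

Suppose x2 = False.
From the singleton clause (x4), x4 = True.
From the singleton clause (x6), x6 = True.
But (¬x6) is also a unit clause — contradiction.
So every satisfying assignment has x2 = True.

True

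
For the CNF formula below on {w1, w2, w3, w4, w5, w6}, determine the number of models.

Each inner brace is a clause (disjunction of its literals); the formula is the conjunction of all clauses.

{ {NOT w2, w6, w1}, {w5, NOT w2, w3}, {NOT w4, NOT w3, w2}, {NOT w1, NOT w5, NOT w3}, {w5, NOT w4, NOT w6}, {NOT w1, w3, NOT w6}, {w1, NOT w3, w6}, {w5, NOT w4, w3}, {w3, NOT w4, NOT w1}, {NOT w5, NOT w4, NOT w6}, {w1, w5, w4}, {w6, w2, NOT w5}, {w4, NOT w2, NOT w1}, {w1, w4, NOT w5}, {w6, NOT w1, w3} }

3

There are 2^6 = 64 truth assignments over (w1, w2, w3, w4, w5, w6).
Split on w6. With w6 = true, the clauses containing w6 are satisfied and NOT w6 drops from the rest; 1 of the 2^5 = 32 assignments to the other variables satisfy what remains.
With w6 = false, by the same count on the reduced clause set, 2 assignments work.
(One model: w1=T, w2=F, w3=T, w4=F, w5=F, w6=F.)
Total: 1 + 2 = 3.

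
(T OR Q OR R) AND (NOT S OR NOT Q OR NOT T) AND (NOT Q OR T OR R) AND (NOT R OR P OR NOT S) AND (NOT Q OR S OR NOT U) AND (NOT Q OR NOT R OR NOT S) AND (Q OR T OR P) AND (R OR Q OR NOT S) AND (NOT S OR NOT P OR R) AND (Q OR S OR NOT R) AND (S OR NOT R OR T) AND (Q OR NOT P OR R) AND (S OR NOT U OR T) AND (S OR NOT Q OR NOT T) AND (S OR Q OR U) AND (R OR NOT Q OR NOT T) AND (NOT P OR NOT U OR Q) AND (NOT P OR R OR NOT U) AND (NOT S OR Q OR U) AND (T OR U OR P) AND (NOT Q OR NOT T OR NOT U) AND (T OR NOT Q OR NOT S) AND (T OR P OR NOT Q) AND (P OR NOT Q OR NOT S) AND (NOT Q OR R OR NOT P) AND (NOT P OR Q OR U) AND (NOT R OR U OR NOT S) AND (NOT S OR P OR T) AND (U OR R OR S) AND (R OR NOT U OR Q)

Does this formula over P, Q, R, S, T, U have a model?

Try T = true.
Try S = false.
(NOT Q) alone gives Q = false.
(NOT R) alone gives R = false.
(NOT P) alone gives P = false.
(U) alone gives U = true.
But (NOT U) is also a unit clause — contradiction.
That branch fails; take S = true instead.
(NOT Q) alone gives Q = false.
(R) alone gives R = true.
(P) alone gives P = true.
(NOT U) alone gives U = false.
But (U) is also a unit clause — contradiction.
Both values of S lead to a conflict.
That branch fails; take T = false instead.
Try Q = true.
(R) alone gives R = true.
(NOT S) alone gives S = false.
But (S) is also a unit clause — contradiction.
That branch fails; take Q = false instead.
(R) alone gives R = true.
(P) alone gives P = true.
(S) alone gives S = true.
(NOT U) alone gives U = false.
But (U) is also a unit clause — contradiction.
Both values of Q lead to a conflict.
Both values of T lead to a conflict.
No assignment satisfies every clause.

Unsatisfiable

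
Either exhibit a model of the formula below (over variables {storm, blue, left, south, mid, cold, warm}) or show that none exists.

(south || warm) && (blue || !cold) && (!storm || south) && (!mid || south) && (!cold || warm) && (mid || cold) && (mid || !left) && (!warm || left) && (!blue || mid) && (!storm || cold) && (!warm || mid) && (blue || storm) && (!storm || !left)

storm: false, blue: true, left: false, south: true, mid: true, cold: false, warm: false

Try south = true.
Try blue = true.
From the singleton clause (mid), mid = true.
Try cold = false.
From the singleton clause (!storm), storm = false.
Try warm = false.
All clauses hold; left can take either value.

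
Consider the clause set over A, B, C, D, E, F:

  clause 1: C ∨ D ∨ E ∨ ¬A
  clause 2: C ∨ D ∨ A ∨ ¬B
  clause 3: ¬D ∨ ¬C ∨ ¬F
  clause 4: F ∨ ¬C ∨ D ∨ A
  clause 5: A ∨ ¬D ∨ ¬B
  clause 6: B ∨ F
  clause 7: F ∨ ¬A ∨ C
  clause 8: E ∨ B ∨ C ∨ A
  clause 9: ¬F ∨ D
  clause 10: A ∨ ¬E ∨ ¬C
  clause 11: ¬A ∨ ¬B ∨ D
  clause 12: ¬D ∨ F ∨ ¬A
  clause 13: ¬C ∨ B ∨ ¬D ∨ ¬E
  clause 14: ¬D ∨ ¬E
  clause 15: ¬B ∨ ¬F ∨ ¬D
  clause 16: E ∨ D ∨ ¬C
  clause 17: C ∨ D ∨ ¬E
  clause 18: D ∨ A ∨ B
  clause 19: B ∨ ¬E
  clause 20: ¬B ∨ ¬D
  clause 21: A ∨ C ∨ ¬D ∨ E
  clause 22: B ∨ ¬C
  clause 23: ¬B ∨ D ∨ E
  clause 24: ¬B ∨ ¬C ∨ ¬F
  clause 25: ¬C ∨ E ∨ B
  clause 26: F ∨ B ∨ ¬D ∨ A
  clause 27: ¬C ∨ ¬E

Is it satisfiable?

Try B = False.
(F) alone gives F = True.
(D) alone gives D = True.
(¬C) alone gives C = False.
(¬E) alone gives E = False.
(A) alone gives A = True.
This assignment satisfies each clause.
A satisfying assignment: A=True; B=False; C=False; D=True; E=False; F=True.

Yes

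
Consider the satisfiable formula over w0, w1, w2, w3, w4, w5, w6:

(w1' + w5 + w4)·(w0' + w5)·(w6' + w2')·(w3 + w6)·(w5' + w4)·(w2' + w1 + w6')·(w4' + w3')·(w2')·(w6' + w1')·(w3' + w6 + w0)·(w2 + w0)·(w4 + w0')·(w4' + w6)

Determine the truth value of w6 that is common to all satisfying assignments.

True

Suppose w6 = 0.
The clause (w3) is unit, so w3 = 1.
The clause (w4') is unit, so w4 = 0.
The clause (w5') is unit, so w5 = 0.
The clause (w1') is unit, so w1 = 0.
The clause (w0') is unit, so w0 = 0.
Now (w0) is unsatisfied and unit — conflict.
So every satisfying assignment has w6 = True.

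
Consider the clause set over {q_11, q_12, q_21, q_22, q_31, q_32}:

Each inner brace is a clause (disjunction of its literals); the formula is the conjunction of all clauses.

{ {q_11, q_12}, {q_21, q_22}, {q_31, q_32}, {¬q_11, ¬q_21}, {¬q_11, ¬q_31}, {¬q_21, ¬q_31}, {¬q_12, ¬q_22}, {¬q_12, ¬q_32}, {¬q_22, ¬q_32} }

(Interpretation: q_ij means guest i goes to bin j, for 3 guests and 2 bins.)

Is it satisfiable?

Case q_11 = True:
(¬q_21) alone gives q_21 = False.
(q_22) alone gives q_22 = True.
(¬q_31) alone gives q_31 = False.
(q_32) alone gives q_32 = True.
That conflicts with the unit clause (¬q_32).
Backtrack on q_11: now try q_11 = False.
(q_12) alone gives q_12 = True.
(¬q_22) alone gives q_22 = False.
(q_21) alone gives q_21 = True.
(¬q_31) alone gives q_31 = False.
(q_32) alone gives q_32 = True.
That conflicts with the unit clause (¬q_32).
Either choice for q_11 ends in contradiction.
No assignment satisfies every clause.

No, unsatisfiable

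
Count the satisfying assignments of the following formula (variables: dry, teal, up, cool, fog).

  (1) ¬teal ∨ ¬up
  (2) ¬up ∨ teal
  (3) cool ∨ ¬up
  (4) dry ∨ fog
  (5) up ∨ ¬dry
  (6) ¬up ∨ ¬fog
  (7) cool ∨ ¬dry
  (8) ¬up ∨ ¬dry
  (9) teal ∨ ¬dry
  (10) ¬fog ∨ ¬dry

There are 2^5 = 32 truth assignments over (dry, teal, up, cool, fog).
Split on fog. With fog = True, the clauses containing fog are satisfied and ¬fog drops from the rest; 4 of the 2^4 = 16 assignments to the other variables satisfy what remains.
With fog = False, by the same count on the reduced clause set, 0 assignments work.
Total: 4 + 0 = 4.

4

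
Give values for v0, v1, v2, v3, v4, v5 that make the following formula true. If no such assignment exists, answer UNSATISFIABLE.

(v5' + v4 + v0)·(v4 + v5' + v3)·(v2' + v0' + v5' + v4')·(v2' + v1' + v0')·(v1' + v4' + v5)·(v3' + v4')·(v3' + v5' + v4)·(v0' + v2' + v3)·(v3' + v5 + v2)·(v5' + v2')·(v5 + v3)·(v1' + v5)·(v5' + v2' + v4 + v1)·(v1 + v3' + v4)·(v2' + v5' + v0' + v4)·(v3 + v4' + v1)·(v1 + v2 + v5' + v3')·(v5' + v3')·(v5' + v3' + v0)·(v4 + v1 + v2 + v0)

v0=0,  v1=1,  v2=0,  v3=0,  v4=1,  v5=1

Try v3 = 0.
Unit clause (v5) forces v5 = 1.
Unit clause (v4) forces v4 = 1.
Unit clause (v2') forces v2 = 0.
Unit clause (v1) forces v1 = 1.
No clause remains; v0 is free.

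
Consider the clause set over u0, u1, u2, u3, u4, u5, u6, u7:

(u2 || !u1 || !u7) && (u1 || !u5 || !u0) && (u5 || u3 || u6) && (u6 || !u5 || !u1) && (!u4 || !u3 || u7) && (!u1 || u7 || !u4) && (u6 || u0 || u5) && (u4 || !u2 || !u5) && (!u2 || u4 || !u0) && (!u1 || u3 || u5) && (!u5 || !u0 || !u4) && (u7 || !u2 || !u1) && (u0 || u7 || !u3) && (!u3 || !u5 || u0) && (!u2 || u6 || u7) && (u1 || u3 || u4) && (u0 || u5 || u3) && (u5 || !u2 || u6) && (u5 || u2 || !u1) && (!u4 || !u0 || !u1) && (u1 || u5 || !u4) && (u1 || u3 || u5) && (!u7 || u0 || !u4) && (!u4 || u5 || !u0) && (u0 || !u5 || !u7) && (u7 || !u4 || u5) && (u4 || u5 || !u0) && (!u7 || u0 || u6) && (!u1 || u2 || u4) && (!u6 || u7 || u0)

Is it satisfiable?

Yes

Suppose u2 = false.
Suppose u1 = false.
Suppose u5 = true.
From the singleton clause (!u0), u0 = false.
From the singleton clause (!u3), u3 = false.
From the singleton clause (u4), u4 = true.
From the singleton clause (!u7), u7 = false.
From the singleton clause (!u6), u6 = false.
Every clause now holds.
A satisfying assignment: u0=false, u1=false, u2=false, u3=false, u4=true, u5=true, u6=false, u7=false.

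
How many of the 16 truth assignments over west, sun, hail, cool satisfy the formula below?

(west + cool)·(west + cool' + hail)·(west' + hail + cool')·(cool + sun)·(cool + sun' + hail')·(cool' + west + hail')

There are 2^4 = 16 truth assignments over (west, sun, hail, cool).
Split on west. With west = 1, the clauses containing west are satisfied and west' drops from the rest; 3 of the 2^3 = 8 assignments to the other variables satisfy what remains.
With west = 0, by the same count on the reduced clause set, 0 assignments work.
(One model: west=T, sun=F, hail=T, cool=T.)
Total: 3 + 0 = 3.

3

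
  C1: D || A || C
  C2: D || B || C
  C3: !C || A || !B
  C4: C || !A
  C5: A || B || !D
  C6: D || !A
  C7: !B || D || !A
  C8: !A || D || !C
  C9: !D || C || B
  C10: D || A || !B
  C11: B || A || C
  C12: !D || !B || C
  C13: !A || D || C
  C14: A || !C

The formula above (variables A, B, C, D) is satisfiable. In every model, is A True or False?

Suppose A = false.
Unit clause (!C) forces C = false.
Unit clause (D) forces D = true.
Unit clause (B) forces B = true.
Now (!B) is unsatisfied and unit — conflict.
So every satisfying assignment has A = True.

True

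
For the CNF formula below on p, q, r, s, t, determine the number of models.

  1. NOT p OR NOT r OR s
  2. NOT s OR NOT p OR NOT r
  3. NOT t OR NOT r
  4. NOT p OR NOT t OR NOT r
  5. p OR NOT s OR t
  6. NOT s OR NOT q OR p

15

There are 2^5 = 32 truth assignments over (p, q, r, s, t).
Split on q. With q = true, the clauses containing q are satisfied and NOT q drops from the rest; 7 of the 2^4 = 16 assignments to the other variables satisfy what remains.
With q = false, by the same count on the reduced clause set, 8 assignments work.
(One model: p=F, q=F, r=F, s=F, t=F.)
Total: 7 + 8 = 15.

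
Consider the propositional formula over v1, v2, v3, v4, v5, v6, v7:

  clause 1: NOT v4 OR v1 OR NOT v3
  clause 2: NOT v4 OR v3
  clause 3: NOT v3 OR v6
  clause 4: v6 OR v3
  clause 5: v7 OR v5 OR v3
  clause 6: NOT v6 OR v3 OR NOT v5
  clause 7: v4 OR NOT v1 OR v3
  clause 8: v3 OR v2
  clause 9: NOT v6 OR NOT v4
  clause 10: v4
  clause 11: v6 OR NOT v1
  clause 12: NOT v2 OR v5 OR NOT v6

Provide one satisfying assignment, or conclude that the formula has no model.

UNSATISFIABLE

(v4) alone gives v4 = true.
(v3) alone gives v3 = true.
(v1) alone gives v1 = true.
(v6) alone gives v6 = true.
Now (NOT v6) is unsatisfied and unit — conflict.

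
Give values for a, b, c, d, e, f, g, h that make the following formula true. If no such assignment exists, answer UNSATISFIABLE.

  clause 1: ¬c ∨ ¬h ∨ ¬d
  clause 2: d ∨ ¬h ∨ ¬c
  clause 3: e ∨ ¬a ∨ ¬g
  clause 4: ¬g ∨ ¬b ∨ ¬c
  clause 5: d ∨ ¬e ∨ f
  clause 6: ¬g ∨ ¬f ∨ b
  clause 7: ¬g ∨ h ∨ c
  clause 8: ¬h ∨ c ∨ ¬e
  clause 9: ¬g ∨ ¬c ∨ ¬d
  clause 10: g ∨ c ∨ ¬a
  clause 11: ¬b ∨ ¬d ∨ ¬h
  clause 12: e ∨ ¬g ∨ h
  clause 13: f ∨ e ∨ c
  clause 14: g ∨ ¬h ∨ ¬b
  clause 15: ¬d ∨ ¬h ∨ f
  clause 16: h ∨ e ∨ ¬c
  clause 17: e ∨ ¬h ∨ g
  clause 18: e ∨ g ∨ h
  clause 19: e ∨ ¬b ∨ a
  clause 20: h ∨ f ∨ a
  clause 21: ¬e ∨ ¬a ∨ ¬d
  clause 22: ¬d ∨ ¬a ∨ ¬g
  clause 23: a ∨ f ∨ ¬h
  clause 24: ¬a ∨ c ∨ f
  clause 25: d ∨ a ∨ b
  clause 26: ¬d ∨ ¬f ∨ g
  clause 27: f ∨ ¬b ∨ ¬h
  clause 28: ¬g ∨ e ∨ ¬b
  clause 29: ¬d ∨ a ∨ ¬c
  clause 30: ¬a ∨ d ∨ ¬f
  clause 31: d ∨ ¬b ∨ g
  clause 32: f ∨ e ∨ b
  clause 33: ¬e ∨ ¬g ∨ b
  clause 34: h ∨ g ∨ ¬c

UNSATISFIABLE

Branch on c: set c = False.
Branch on g: set g = False.
From the singleton clause (¬a), a = False.
Branch on h: set h = False.
From the singleton clause (e), e = True.
From the singleton clause (f), f = True.
From the singleton clause (¬d), d = False.
From the singleton clause (b), b = True.
That conflicts with the unit clause (¬b).
That branch fails; take h = True instead.
From the singleton clause (¬e), e = False.
That conflicts with the unit clause (e).
Neither h = True nor h = False works.
That branch fails; take g = True instead.
From the singleton clause (h), h = True.
From the singleton clause (¬e), e = False.
From the singleton clause (¬a), a = False.
From the singleton clause (f), f = True.
From the singleton clause (b), b = True.
That conflicts with the unit clause (¬b).
Neither g = True nor g = False works.
That branch fails; take c = True instead.
Branch on h: set h = False.
From the singleton clause (e), e = True.
From the singleton clause (g), g = True.
From the singleton clause (¬b), b = False.
That conflicts with the unit clause (b).
That branch fails; take h = True instead.
From the singleton clause (¬d), d = False.
That conflicts with the unit clause (d).
Neither h = True nor h = False works.
Neither c = True nor c = False works.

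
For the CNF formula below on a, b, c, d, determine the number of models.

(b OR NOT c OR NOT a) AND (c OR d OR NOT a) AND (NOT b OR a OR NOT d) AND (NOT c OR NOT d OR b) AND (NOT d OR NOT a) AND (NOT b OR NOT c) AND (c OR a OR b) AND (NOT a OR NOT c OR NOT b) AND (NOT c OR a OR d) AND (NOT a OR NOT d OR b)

There are 2^4 = 16 truth assignments over (a, b, c, d).
Check each against the 10 clauses (columns in the order a, b, c, d):
  F F F F  ✗ fails (c OR a OR b)
  F F F T  ✗ fails (c OR a OR b)
  F F T F  ✗ fails (NOT c OR a OR d)
  F F T T  ✗ fails (NOT c OR NOT d OR b)
  F T F F  ✓ satisfies all
  F T F T  ✗ fails (NOT b OR a OR NOT d)
  F T T F  ✗ fails (NOT b OR NOT c)
  F T T T  ✗ fails (NOT b OR a OR NOT d)
  T F F F  ✗ fails (c OR d OR NOT a)
  T F F T  ✗ fails (NOT d OR NOT a)
  T F T F  ✗ fails (b OR NOT c OR NOT a)
  T F T T  ✗ fails (b OR NOT c OR NOT a)
  T T F F  ✗ fails (c OR d OR NOT a)
  T T F T  ✗ fails (NOT d OR NOT a)
  T T T F  ✗ fails (NOT b OR NOT c)
  T T T T  ✗ fails (NOT d OR NOT a)
1 of the 16 rows is a model.

1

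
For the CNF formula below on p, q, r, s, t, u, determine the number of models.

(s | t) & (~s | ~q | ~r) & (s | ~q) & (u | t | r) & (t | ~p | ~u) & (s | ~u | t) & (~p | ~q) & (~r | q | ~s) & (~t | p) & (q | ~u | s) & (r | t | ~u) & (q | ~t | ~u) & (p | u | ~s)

There are 2^6 = 64 truth assignments over (p, q, r, s, t, u).
Split on t. With t = 1, the clauses containing t are satisfied and ~t drops from the rest; 3 of the 2^5 = 32 assignments to the other variables satisfy what remains.
With t = 0, by the same count on the reduced clause set, 0 assignments work.
(One model: p=T, q=F, r=F, s=F, t=T, u=F.)
Total: 3 + 0 = 3.

3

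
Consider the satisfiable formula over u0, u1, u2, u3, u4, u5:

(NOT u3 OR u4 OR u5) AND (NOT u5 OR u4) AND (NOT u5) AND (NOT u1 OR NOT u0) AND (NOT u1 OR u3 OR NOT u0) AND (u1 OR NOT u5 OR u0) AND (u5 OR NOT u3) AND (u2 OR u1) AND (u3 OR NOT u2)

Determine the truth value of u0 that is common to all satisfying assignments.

Suppose u0 = true.
(NOT u5) alone gives u5 = false.
(NOT u1) alone gives u1 = false.
(NOT u3) alone gives u3 = false.
(u2) alone gives u2 = true.
That conflicts with the unit clause (NOT u2).
So every satisfying assignment has u0 = False.

False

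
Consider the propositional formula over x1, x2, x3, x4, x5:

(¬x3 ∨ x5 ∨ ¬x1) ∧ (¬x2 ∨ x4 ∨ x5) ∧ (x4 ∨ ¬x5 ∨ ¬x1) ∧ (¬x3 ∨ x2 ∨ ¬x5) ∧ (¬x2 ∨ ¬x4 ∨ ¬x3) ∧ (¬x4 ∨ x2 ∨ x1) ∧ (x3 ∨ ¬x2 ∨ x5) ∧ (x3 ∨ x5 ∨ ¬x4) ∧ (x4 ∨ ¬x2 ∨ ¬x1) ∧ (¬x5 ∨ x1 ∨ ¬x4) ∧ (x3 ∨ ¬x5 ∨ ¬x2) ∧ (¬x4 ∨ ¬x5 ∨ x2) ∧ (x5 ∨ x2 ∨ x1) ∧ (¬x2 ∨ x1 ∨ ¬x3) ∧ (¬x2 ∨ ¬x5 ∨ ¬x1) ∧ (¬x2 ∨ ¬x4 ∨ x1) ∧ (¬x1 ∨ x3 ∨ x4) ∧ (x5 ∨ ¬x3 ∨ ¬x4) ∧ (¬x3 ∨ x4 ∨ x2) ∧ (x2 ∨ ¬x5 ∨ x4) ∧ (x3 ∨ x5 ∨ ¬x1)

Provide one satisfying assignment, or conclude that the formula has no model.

Suppose x3 = False.
Suppose x2 = False.
Suppose x4 = False.
(¬x1) alone gives x1 = False.
(x5) alone gives x5 = True.
Now (¬x5) is unsatisfied and unit — conflict.
So x4 must be the other value — set x4 = True.
(x1) alone gives x1 = True.
(x5) alone gives x5 = True.
Now (¬x5) is unsatisfied and unit — conflict.
Both values of x4 lead to a conflict.
So x2 must be the other value — set x2 = True.
(x5) alone gives x5 = True.
Now (¬x5) is unsatisfied and unit — conflict.
Both values of x2 lead to a conflict.
So x3 must be the other value — set x3 = True.
Suppose x5 = True.
(x2) alone gives x2 = True.
(¬x4) alone gives x4 = False.
(¬x1) alone gives x1 = False.
Now (x1) is unsatisfied and unit — conflict.
So x5 must be the other value — set x5 = False.
(¬x1) alone gives x1 = False.
(x2) alone gives x2 = True.
Now (¬x2) is unsatisfied and unit — conflict.
Both values of x5 lead to a conflict.
Both values of x3 lead to a conflict.

UNSATISFIABLE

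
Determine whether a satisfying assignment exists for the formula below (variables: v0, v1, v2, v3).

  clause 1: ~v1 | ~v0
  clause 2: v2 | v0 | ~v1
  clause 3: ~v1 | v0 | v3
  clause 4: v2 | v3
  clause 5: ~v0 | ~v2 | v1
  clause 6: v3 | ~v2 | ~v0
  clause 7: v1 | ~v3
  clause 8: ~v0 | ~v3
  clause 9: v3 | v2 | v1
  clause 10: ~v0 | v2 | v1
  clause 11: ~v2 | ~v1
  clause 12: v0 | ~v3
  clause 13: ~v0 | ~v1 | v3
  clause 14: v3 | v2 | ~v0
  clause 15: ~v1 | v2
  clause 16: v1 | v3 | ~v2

Unsatisfiable

Case v1 = 0:
The clause (~v3) is unit, so v3 = 0.
The clause (v2) is unit, so v2 = 1.
That conflicts with the unit clause (~v2).
That branch fails; take v1 = 1 instead.
The clause (~v0) is unit, so v0 = 0.
The clause (v2) is unit, so v2 = 1.
That conflicts with the unit clause (~v2).
Either choice for v1 ends in contradiction.
No assignment satisfies every clause.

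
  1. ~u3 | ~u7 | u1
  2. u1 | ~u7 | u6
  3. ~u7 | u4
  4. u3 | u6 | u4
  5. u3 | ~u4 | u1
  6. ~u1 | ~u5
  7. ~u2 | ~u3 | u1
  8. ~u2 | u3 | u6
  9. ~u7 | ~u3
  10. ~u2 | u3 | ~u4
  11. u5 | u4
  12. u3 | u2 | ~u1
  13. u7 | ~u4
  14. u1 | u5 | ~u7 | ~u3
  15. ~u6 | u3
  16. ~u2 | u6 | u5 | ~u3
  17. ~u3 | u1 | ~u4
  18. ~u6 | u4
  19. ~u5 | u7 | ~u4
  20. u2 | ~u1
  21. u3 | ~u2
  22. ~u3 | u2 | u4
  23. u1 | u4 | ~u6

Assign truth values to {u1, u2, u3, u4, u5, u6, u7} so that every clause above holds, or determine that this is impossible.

UNSATISFIABLE

Try u7 = 0.
From the singleton clause (~u4), u4 = 0.
From the singleton clause (u5), u5 = 1.
From the singleton clause (~u1), u1 = 0.
From the singleton clause (~u6), u6 = 0.
From the singleton clause (u3), u3 = 1.
From the singleton clause (~u2), u2 = 0.
But (u2) is also a unit clause — contradiction.
Backtrack on u7: now try u7 = 1.
From the singleton clause (u4), u4 = 1.
From the singleton clause (~u3), u3 = 0.
From the singleton clause (u1), u1 = 1.
From the singleton clause (~u5), u5 = 0.
From the singleton clause (~u2), u2 = 0.
But (u2) is also a unit clause — contradiction.
Both values of u7 lead to a conflict.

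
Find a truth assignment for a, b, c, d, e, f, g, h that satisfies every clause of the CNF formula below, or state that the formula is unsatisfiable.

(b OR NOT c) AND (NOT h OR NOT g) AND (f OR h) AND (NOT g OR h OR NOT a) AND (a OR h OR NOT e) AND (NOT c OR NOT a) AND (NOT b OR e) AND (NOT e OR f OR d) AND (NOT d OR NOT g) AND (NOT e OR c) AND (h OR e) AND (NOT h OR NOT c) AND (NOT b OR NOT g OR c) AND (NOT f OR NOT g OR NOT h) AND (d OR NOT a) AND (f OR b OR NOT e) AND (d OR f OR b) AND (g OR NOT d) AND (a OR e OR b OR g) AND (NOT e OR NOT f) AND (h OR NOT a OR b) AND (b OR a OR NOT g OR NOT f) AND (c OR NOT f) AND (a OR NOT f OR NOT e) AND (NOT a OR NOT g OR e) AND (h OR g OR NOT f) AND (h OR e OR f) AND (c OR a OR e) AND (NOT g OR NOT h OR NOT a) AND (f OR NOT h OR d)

Suppose b = true.
From the singleton clause (e), e = true.
From the singleton clause (c), c = true.
From the singleton clause (NOT a), a = false.
From the singleton clause (h), h = true.
Now (NOT h) is unsatisfied and unit — conflict.
So b must be the other value — set b = false.
From the singleton clause (NOT c), c = false.
From the singleton clause (NOT e), e = false.
From the singleton clause (h), h = true.
From the singleton clause (NOT g), g = false.
From the singleton clause (NOT d), d = false.
From the singleton clause (NOT a), a = false.
Now (a) is unsatisfied and unit — conflict.
Neither b = true nor b = false works.

UNSATISFIABLE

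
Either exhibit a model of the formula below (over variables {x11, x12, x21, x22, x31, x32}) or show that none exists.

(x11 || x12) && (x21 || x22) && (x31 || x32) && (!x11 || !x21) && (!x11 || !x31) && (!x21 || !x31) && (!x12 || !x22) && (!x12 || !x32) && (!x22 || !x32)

Try x11 = true.
(!x21) alone gives x21 = false.
(x22) alone gives x22 = true.
(!x31) alone gives x31 = false.
(x32) alone gives x32 = true.
Now (!x32) is unsatisfied and unit — conflict.
Undo x11 and try x11 = false.
(x12) alone gives x12 = true.
(!x22) alone gives x22 = false.
(x21) alone gives x21 = true.
(!x31) alone gives x31 = false.
(x32) alone gives x32 = true.
Now (!x32) is unsatisfied and unit — conflict.
Both values of x11 lead to a conflict.

UNSATISFIABLE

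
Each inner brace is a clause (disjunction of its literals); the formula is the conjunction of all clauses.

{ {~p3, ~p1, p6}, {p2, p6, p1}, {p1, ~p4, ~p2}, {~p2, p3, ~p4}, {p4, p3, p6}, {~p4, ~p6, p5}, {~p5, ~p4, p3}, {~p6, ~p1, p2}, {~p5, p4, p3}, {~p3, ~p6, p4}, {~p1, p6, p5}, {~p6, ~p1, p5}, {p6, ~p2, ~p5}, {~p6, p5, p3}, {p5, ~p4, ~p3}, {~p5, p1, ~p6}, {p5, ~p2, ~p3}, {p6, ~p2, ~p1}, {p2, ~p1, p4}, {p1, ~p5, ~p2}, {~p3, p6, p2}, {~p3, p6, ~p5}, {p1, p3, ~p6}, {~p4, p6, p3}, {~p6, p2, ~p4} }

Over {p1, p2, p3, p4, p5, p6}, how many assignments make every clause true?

There are 2^6 = 64 truth assignments over (p1, p2, p3, p4, p5, p6).
Split on p6. With p6 = 1, the clauses containing p6 are satisfied and ~p6 drops from the rest; 1 of the 2^5 = 32 assignments to the other variables satisfy what remains.
With p6 = 0, by the same count on the reduced clause set, 0 assignments work.
(One model: p1=T, p2=T, p3=T, p4=T, p5=T, p6=T.)
Total: 1 + 0 = 1.

1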